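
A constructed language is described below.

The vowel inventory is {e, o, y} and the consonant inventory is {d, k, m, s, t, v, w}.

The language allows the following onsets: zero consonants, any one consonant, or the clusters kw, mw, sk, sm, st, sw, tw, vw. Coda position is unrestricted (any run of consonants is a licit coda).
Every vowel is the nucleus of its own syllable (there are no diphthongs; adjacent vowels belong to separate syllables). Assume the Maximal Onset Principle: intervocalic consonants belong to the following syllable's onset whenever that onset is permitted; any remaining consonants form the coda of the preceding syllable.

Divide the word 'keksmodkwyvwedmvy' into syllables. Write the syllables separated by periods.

kek.smod.kwy.vwedm.vy

The vowels are e, o, y, e, y — 5 nuclei, so 5 syllables.
σ1/σ2 boundary: /ksm/ — longest licit onset from the right is /sm/, leaving /k/ as coda.
σ2/σ3 boundary: /dkw/; trying suffixes from longest down, /kw/ is the first permitted one, so coda /d/ | onset /kw/.
σ3/σ4 boundary: /vw/ is a licit onset in full, so it all attaches to the next syllable.
σ4/σ5 boundary: cluster /dmv/ — the longest permitted-onset suffix is /v/; onset = /v/, preceding coda = /dm/.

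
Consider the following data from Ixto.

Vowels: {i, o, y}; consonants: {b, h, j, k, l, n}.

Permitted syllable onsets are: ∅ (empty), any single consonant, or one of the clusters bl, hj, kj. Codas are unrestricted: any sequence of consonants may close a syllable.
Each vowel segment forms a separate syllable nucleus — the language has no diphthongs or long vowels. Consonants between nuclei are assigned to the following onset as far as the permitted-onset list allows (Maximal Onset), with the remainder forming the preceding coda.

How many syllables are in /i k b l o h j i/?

3

Vowels present: i, o, i; each is a nucleus, giving 3 syllables.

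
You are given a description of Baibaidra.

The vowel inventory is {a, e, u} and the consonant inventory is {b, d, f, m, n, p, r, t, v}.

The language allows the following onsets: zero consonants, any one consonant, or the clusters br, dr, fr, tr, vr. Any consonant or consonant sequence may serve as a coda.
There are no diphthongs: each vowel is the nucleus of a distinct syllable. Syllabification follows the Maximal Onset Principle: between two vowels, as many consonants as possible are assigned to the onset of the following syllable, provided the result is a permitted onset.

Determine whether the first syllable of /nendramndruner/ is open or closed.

The vowels are e, a, u, e — 4 nuclei, so 4 syllables.
Between /e/ (V1) and /a/ (V2): /ndr/ — longest licit onset from the right is /dr/, leaving /n/ as coda.
Between /a/ (V2) and /u/ (V3): /mndr/; trying suffixes from longest down, /dr/ is the first permitted one, so coda /mn/ | onset /dr/.
Between /u/ (V3) and /e/ (V4): /n/ → onset of the next syllable (single consonants are always licit onsets).
So the parse is nen.dramn.dru.ner.
Syllable 1 is /nen/ with coda /n/, so it is closed.

closed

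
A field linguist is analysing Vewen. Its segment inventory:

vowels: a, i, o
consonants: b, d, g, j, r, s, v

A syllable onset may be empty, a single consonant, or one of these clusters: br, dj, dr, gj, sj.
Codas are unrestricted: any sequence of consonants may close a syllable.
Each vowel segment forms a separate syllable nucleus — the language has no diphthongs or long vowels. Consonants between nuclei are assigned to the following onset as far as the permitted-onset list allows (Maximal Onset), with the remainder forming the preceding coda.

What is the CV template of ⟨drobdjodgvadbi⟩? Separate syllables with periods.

CCVC.CCVCC.CVC.CV

The vowels are o, o, a, i — 4 nuclei, so 4 syllables.
Between /o/ (V1) and /o/ (V2): /bdj/ splits as /b/ + /dj/ (/dj/ is the longest suffix that is a licit onset).
Between /o/ (V2) and /a/ (V3): cluster /dgv/ — the longest permitted-onset suffix is /v/; onset = /v/, preceding coda = /dg/.
Between /a/ (V3) and /i/ (V4): /db/; trying suffixes from longest down, /b/ is the first permitted one, so coda /d/ | onset /b/.
Putting it together: drob.djodg.vad.bi.
Mapping each syllable to C/V: /drob/ → CCVC, /djodg/ → CCVCC, /vad/ → CVC, /bi/ → CV.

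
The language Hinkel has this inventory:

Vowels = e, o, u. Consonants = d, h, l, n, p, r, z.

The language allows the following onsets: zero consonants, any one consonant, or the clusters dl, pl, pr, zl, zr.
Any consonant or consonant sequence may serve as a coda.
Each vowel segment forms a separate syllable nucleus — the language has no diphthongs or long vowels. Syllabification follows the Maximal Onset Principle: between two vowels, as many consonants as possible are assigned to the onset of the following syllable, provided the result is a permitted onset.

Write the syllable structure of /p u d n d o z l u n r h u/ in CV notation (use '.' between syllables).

Nuclei (vowels): u, o, u, u → 4 syllables.
/u…o/ gap (V1→V2): /dnd/; trying suffixes from longest down, /d/ is the first permitted one, so coda /dn/ | onset /d/.
/o…u/ gap (V2→V3): /zl/ — entire cluster is a permitted onset → onset /zl/, coda ∅.
/u…u/ gap (V3→V4): /nrh/; trying suffixes from longest down, /h/ is the first permitted one, so coda /nr/ | onset /h/.
Putting it together: pudn.do.zlunr.hu.
Mapping each syllable to C/V: /pudn/ → CVCC, /do/ → CV, /zlunr/ → CCVCC, /hu/ → CV.

CVCC.CV.CCVCC.CV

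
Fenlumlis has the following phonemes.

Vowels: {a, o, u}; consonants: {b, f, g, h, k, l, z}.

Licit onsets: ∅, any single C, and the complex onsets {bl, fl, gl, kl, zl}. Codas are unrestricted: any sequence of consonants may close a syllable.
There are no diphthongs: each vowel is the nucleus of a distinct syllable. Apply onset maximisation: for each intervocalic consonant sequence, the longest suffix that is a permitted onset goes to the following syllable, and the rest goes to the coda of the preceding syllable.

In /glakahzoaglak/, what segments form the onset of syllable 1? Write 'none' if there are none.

gl

Nuclei (vowels): a, a, o, a, a → 5 syllables.
V1 /a/ – V2 /a/: just /k/ — single C goes to the following onset.
V2 /a/ – V3 /o/: /hz/; trying suffixes from longest down, /z/ is the first permitted one, so coda /h/ | onset /z/.
V3 /o/ – V4 /a/: no consonants, so the boundary falls immediately after /o/.
V4 /a/ – V5 /a/: /gl/ is a licit onset in full, so it all attaches to the next syllable.
Result: gla.kah.zo.a.glak.
Syllable 1 is /gla/: onset /gl/, nucleus /a/, coda ∅.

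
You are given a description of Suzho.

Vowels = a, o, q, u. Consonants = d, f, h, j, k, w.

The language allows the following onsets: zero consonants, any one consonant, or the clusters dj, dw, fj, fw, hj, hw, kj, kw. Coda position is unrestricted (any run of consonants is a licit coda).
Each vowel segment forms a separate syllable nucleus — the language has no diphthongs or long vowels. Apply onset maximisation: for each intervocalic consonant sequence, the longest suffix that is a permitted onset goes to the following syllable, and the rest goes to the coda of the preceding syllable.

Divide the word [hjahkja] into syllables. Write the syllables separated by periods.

hjah.kja

Vowels present: a, a; each is a nucleus, giving 2 syllables.
/a…a/ gap (V1→V2): /hkj/; trying suffixes from longest down, /kj/ is the first permitted one, so coda /h/ | onset /kj/.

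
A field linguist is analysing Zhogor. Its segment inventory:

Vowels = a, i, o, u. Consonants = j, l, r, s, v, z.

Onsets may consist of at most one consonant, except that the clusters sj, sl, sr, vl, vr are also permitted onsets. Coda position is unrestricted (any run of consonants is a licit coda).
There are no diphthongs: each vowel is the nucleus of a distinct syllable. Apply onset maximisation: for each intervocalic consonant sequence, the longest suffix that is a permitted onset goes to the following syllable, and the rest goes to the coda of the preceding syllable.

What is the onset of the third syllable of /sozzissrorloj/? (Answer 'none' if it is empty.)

sr

The vowels are o, i, o, o — 4 nuclei, so 4 syllables.
σ1/σ2 boundary: /zz/ splits as /z/ + /z/ (/z/ is the longest suffix that is a licit onset).
σ2/σ3 boundary: /ssr/; trying suffixes from longest down, /sr/ is the first permitted one, so coda /s/ | onset /sr/.
σ3/σ4 boundary: /rl/ — longest licit onset from the right is /l/, leaving /r/ as coda.
So the parse is soz.zis.sror.loj.
Syllable 3 is /sror/: onset /sr/, nucleus /o/, coda /r/.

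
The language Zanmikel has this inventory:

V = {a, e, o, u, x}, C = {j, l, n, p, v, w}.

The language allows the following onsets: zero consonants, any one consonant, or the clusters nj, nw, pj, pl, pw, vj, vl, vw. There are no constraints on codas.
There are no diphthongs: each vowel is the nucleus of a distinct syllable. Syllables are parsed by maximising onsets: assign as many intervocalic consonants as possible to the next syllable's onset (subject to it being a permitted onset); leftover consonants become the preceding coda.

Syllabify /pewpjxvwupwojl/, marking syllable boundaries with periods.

pew.pjx.vwu.pwojl

Nuclei (vowels): e, x, u, o → 4 syllables.
V1 /e/ – V2 /x/: /wpj/ splits as /w/ + /pj/ (/pj/ is the longest suffix that is a licit onset).
V2 /x/ – V3 /u/: /vw/ — entire cluster is a permitted onset → onset /vw/, coda ∅.
V3 /u/ – V4 /o/: /pw/ — entire cluster is a permitted onset → onset /pw/, coda ∅.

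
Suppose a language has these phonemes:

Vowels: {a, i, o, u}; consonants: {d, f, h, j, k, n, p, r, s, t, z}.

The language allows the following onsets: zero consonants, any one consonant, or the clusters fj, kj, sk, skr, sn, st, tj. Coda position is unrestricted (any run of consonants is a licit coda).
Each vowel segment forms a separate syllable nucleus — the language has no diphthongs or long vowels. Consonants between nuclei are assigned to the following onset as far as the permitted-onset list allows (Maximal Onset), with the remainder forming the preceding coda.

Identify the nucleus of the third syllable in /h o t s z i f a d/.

The vowels are o, i, a — 3 nuclei, so 3 syllables.
The third nucleus (vowel 3 from the left) is /a/.

a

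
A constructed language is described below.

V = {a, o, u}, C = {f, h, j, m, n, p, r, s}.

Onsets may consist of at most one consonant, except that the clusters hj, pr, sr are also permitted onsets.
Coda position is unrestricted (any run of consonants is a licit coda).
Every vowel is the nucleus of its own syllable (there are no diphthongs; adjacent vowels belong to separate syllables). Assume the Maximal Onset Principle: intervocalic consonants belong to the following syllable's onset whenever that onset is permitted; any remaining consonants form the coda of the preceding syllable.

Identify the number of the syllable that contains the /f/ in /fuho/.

1

Vowels present: u, o; each is a nucleus, giving 2 syllables.
V1 /u/ – V2 /o/: /h/ → onset of the next syllable (single consonants are always licit onsets).
So the parse is fu.ho.
The /f/ is in the onset of syllable 1 (/fu/).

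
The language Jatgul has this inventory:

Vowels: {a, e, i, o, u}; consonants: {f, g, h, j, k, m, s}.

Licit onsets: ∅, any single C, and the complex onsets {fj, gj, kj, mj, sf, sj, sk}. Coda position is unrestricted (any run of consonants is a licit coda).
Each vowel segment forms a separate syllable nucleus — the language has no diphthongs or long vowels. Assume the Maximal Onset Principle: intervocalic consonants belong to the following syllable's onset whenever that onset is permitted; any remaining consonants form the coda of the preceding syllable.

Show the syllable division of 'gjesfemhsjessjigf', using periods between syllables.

gje.sfemh.sjes.sjigf

Nuclei (vowels): e, e, e, i → 4 syllables.
Between /e/ (V1) and /e/ (V2): /sf/ — entire cluster is a permitted onset → onset /sf/, coda ∅.
Between /e/ (V2) and /e/ (V3): /mhsj/ — longest licit onset from the right is /sj/, leaving /mh/ as coda.
Between /e/ (V3) and /i/ (V4): /ssj/; trying suffixes from longest down, /sj/ is the first permitted one, so coda /s/ | onset /sj/.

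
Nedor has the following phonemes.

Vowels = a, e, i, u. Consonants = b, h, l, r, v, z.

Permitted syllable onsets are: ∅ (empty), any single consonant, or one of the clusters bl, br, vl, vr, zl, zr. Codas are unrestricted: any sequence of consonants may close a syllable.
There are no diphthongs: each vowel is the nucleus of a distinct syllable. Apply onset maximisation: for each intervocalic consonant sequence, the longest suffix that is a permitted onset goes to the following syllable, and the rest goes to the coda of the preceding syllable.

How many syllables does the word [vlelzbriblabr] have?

Nuclei (vowels): e, i, a → 3 syllables.

3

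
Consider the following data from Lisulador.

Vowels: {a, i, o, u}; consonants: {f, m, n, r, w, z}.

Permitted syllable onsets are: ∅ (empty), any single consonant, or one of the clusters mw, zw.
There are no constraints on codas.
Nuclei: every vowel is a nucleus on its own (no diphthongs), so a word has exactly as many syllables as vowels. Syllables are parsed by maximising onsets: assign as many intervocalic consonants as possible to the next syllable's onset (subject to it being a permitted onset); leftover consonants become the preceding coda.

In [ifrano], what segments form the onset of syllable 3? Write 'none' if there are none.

Nuclei (vowels): i, a, o → 3 syllables.
Between /i/ (V1) and /a/ (V2): cluster /fr/ — the longest permitted-onset suffix is /r/; onset = /r/, preceding coda = /f/.
Between /a/ (V2) and /o/ (V3): /n/ is a single consonant, so it becomes the next onset.
Syllabification: if.ra.no.
Syllable 3 is /no/: onset /n/, nucleus /o/, coda ∅.

n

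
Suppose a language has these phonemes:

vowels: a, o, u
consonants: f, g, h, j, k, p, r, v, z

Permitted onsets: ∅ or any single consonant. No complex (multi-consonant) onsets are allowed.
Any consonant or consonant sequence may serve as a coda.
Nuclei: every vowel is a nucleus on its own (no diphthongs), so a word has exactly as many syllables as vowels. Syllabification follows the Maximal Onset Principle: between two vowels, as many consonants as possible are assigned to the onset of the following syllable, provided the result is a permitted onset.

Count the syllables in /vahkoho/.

3

Nuclei (vowels): a, o, o → 3 syllables.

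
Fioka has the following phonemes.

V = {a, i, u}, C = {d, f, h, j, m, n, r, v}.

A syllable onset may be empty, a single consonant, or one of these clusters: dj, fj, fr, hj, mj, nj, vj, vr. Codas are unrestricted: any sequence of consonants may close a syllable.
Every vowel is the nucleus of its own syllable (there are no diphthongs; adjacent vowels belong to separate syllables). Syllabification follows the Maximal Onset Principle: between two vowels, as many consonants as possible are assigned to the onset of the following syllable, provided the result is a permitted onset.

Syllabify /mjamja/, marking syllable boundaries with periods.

mja.mja

The vowels are a, a — 2 nuclei, so 2 syllables.
σ1/σ2 boundary: cluster /mj/ — /mj/ is itself a permitted onset, so the whole cluster goes right; preceding coda = ∅.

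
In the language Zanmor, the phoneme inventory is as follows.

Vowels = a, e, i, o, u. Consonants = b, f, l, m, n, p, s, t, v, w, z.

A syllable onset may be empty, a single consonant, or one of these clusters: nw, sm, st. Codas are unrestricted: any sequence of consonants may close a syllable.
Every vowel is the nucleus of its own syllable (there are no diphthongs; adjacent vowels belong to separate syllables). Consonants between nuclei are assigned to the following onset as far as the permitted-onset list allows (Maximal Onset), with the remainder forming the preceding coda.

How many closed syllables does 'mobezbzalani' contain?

1

Nuclei (vowels): o, e, a, a, i → 5 syllables.
Between /o/ (V1) and /e/ (V2): /b/ is a single consonant, so it becomes the next onset.
Between /e/ (V2) and /a/ (V3): /zbz/ — longest licit onset from the right is /z/, leaving /zb/ as coda.
Between /a/ (V3) and /a/ (V4): /l/ is a single consonant, so it becomes the next onset.
Between /a/ (V4) and /i/ (V5): /n/ is a single consonant, so it becomes the next onset.
Putting it together: mo.bezb.za.la.ni.
Classifying each syllable: /mo/ (open), /bezb/ (closed), /za/ (open), /la/ (open), /ni/ (open).
Closed syllables: 1.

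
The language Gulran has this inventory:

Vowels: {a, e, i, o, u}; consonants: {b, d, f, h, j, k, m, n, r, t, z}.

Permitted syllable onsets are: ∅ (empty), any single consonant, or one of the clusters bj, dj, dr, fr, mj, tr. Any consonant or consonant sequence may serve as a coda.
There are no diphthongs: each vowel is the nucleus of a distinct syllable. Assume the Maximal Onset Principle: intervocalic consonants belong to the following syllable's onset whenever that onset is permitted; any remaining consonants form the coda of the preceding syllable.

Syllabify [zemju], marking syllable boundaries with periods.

ze.mju

Nuclei (vowels): e, u → 2 syllables.
Between /e/ (V1) and /u/ (V2): /mj/ — entire cluster is a permitted onset → onset /mj/, coda ∅.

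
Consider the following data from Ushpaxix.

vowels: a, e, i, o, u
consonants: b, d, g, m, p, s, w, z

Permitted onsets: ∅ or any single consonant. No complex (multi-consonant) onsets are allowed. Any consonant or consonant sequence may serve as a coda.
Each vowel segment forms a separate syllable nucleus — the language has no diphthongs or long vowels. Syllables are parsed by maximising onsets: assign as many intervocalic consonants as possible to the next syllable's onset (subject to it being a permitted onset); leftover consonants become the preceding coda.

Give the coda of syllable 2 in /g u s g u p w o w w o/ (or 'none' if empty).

The vowels are u, u, o, o — 4 nuclei, so 4 syllables.
V1 /u/ – V2 /u/: /sg/ — longest licit onset from the right is /g/, leaving /s/ as coda.
V2 /u/ – V3 /o/: cluster /pw/ — the longest permitted-onset suffix is /w/; onset = /w/, preceding coda = /p/.
V3 /o/ – V4 /o/: /ww/; trying suffixes from longest down, /w/ is the first permitted one, so coda /w/ | onset /w/.
Result: gus.gup.wow.wo.
Syllable 2 is /gup/: onset /g/, nucleus /u/, coda /p/.

p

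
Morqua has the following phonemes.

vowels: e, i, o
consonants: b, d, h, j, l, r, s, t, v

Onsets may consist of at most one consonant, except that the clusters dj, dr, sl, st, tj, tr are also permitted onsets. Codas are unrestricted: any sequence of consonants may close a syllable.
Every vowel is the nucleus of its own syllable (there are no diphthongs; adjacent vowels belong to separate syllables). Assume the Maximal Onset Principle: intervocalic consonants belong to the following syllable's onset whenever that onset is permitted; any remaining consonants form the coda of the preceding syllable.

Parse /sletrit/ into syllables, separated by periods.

Vowels present: e, i; each is a nucleus, giving 2 syllables.
/e…i/ gap (V1→V2): /tr/ — entire cluster is a permitted onset → onset /tr/, coda ∅.

sle.trit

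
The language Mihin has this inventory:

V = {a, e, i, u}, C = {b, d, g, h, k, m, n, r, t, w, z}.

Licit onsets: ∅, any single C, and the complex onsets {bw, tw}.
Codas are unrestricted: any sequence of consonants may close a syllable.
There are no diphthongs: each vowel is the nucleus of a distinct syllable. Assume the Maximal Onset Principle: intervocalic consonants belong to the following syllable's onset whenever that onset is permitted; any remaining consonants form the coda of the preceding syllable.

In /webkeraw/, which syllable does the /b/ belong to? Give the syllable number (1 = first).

Nuclei (vowels): e, e, a → 3 syllables.
/e…e/ gap (V1→V2): /bk/ splits as /b/ + /k/ (/k/ is the longest suffix that is a licit onset).
/e…a/ gap (V2→V3): just /r/ — single C goes to the following onset.
Syllabification: web.ke.raw.
The /b/ is in the coda of syllable 1 (/web/).

1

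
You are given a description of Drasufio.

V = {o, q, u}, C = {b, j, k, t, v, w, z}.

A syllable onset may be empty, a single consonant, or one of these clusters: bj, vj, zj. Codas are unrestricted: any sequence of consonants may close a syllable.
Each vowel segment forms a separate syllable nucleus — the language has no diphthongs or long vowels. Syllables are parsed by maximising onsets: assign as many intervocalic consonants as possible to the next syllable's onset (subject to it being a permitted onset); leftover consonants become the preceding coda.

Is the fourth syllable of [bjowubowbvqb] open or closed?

Nuclei (vowels): o, u, o, q → 4 syllables.
V1 /o/ – V2 /u/: /w/ is a single consonant, so it becomes the next onset.
V2 /u/ – V3 /o/: /b/ is a single consonant, so it becomes the next onset.
V3 /o/ – V4 /q/: /wbv/ splits as /wb/ + /v/ (/v/ is the longest suffix that is a licit onset).
Putting it together: bjo.wu.bowb.vqb.
Syllable 4 is /vqb/ with coda /b/, so it is closed.

closed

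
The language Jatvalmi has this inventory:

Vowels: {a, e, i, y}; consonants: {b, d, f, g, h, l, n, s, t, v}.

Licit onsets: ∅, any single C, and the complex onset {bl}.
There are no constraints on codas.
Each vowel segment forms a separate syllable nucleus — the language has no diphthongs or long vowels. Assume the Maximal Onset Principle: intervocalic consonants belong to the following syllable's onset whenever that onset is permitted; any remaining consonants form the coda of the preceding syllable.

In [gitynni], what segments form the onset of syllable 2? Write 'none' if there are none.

t

The vowels are i, y, i — 3 nuclei, so 3 syllables.
σ1/σ2 boundary: /t/ is a single consonant, so it becomes the next onset.
σ2/σ3 boundary: /nn/ splits as /n/ + /n/ (/n/ is the longest suffix that is a licit onset).
Syllabification: gi.tyn.ni.
Syllable 2 is /tyn/: onset /t/, nucleus /y/, coda /n/.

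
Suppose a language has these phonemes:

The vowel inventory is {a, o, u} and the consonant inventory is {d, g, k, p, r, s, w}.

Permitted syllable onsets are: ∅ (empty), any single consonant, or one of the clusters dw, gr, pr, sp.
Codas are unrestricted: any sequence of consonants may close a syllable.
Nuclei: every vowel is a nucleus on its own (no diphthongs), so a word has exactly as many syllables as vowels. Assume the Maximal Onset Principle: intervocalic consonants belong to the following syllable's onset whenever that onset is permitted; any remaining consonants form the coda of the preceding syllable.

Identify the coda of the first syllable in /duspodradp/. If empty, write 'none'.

none

Vowels present: u, o, a; each is a nucleus, giving 3 syllables.
V1 /u/ – V2 /o/: /sp/ is a licit onset in full, so it all attaches to the next syllable.
V2 /o/ – V3 /a/: /dr/; trying suffixes from longest down, /r/ is the first permitted one, so coda /d/ | onset /r/.
Putting it together: du.spod.radp.
Syllable 1 is /du/: onset /d/, nucleus /u/, coda ∅.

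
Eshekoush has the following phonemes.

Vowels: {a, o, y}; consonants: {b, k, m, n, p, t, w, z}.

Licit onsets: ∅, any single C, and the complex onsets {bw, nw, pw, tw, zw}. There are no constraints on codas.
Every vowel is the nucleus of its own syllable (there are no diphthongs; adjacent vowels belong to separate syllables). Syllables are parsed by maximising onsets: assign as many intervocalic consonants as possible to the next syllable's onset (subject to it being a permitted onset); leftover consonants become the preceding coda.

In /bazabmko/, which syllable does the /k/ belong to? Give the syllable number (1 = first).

The vowels are a, a, o — 3 nuclei, so 3 syllables.
σ1/σ2 boundary: /z/ is a single consonant, so it becomes the next onset.
σ2/σ3 boundary: cluster /bmk/ — the longest permitted-onset suffix is /k/; onset = /k/, preceding coda = /bm/.
Putting it together: ba.zabm.ko.
The /k/ is in the onset of syllable 3 (/ko/).

3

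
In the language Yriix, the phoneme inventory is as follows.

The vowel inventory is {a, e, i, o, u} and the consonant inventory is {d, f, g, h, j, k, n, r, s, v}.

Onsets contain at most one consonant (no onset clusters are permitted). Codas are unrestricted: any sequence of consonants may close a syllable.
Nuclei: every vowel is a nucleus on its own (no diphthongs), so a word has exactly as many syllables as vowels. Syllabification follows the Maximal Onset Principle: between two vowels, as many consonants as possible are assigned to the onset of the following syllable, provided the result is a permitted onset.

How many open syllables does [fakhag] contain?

0

Nuclei (vowels): a, a → 2 syllables.
σ1/σ2 boundary: cluster /kh/ — the longest permitted-onset suffix is /h/; onset = /h/, preceding coda = /k/.
Syllabification: fak.hag.
Classifying each syllable: /fak/ (closed), /hag/ (closed).
Open syllables: 0.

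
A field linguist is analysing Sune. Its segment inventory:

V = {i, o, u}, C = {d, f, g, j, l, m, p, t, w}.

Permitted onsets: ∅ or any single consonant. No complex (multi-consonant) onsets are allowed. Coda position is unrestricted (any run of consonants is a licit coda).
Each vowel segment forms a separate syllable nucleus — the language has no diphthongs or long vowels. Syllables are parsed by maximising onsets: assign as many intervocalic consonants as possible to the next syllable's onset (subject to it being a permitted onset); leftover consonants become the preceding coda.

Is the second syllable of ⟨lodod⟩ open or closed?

Vowels present: o, o; each is a nucleus, giving 2 syllables.
σ1/σ2 boundary: just /d/ — single C goes to the following onset.
So the parse is lo.dod.
Syllable 2 is /dod/ with coda /d/, so it is closed.

closed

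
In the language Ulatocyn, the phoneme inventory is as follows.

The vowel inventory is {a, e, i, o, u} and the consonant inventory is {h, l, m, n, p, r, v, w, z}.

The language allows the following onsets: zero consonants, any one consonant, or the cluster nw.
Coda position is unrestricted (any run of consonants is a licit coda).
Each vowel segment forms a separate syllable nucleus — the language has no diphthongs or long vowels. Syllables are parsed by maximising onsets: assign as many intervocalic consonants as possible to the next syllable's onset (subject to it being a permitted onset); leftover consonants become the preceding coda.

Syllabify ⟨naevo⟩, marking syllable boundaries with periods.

na.e.vo

Nuclei (vowels): a, e, o → 3 syllables.
σ1/σ2 boundary: no consonants, so the boundary falls immediately after /a/.
σ2/σ3 boundary: just /v/ — single C goes to the following onset.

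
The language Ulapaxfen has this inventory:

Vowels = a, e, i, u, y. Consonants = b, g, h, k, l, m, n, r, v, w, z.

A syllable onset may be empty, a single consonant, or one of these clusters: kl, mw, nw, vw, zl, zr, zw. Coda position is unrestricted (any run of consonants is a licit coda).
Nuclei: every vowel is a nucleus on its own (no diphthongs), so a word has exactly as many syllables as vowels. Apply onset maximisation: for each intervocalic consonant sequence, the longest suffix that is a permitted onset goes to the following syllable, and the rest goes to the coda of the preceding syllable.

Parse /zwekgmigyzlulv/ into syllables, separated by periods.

zwekg.mi.gy.zlulv

Nuclei (vowels): e, i, y, u → 4 syllables.
Between /e/ (V1) and /i/ (V2): /kgm/ — longest licit onset from the right is /m/, leaving /kg/ as coda.
Between /i/ (V2) and /y/ (V3): /g/ is a single consonant, so it becomes the next onset.
Between /y/ (V3) and /u/ (V4): /zl/ is a licit onset in full, so it all attaches to the next syllable.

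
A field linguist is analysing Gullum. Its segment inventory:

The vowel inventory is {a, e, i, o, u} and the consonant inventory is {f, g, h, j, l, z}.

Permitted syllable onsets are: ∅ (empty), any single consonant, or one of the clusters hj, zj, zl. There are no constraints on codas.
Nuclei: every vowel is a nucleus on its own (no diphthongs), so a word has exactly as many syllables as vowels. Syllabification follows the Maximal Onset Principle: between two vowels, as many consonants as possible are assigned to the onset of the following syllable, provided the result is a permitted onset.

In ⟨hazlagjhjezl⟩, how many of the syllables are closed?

2

Nuclei (vowels): a, a, e → 3 syllables.
V1 /a/ – V2 /a/: /zl/ — entire cluster is a permitted onset → onset /zl/, coda ∅.
V2 /a/ – V3 /e/: /gjhj/ splits as /gj/ + /hj/ (/hj/ is the longest suffix that is a licit onset).
Putting it together: ha.zlagj.hjezl.
Classifying each syllable: /ha/ (open), /zlagj/ (closed), /hjezl/ (closed).
Closed syllables: 2.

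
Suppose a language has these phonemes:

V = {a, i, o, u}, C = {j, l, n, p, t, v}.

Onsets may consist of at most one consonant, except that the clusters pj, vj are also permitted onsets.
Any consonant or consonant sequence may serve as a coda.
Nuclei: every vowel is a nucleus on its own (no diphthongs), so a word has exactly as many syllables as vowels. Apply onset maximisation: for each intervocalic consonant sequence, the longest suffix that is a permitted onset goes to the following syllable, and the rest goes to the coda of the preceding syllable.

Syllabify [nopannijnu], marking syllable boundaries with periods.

Nuclei (vowels): o, a, i, u → 4 syllables.
σ1/σ2 boundary: just /p/ — single C goes to the following onset.
σ2/σ3 boundary: /nn/ splits as /n/ + /n/ (/n/ is the longest suffix that is a licit onset).
σ3/σ4 boundary: /jn/ — longest licit onset from the right is /n/, leaving /j/ as coda.

no.pan.nij.nu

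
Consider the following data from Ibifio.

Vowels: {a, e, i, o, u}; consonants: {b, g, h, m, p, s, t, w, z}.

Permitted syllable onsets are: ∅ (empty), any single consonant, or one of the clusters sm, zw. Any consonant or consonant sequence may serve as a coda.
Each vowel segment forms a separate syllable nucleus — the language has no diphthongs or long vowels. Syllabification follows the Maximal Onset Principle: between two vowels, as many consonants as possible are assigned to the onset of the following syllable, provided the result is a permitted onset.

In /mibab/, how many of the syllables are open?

Nuclei (vowels): i, a → 2 syllables.
Between /i/ (V1) and /a/ (V2): /b/ is a single consonant, so it becomes the next onset.
Result: mi.bab.
Classifying each syllable: /mi/ (open), /bab/ (closed).
Open syllables: 1.

1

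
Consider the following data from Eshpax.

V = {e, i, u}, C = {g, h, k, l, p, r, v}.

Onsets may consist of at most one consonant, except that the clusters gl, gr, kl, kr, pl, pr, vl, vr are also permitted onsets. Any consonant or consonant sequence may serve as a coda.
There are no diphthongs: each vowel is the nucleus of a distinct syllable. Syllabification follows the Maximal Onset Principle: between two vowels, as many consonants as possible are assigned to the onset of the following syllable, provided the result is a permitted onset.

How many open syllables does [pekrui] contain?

3

Vowels present: e, u, i; each is a nucleus, giving 3 syllables.
/e…u/ gap (V1→V2): cluster /kr/ — /kr/ is itself a permitted onset, so the whole cluster goes right; preceding coda = ∅.
/u…i/ gap (V2→V3): no consonants, so the boundary falls immediately after /u/.
Syllabification: pe.kru.i.
Classifying each syllable: /pe/ (open), /kru/ (open), /i/ (open).
Open syllables: 3.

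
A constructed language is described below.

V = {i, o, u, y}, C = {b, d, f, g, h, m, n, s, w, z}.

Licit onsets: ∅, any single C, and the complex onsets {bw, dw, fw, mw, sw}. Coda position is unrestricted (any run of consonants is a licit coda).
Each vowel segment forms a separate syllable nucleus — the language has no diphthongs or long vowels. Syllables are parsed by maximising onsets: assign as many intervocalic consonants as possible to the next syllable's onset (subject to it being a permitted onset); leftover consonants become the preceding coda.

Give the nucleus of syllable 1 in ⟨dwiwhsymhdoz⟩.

Nuclei (vowels): i, y, o → 3 syllables.
The first nucleus (vowel 1 from the left) is /i/.

i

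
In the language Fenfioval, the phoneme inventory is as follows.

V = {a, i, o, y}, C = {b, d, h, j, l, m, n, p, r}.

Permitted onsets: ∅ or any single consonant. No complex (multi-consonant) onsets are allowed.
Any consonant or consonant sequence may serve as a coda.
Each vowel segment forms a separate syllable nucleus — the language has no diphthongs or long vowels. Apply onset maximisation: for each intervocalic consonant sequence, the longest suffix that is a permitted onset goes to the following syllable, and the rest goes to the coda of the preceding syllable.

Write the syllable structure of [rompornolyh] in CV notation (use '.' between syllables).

Nuclei (vowels): o, o, o, y → 4 syllables.
/o…o/ gap (V1→V2): /mp/ splits as /m/ + /p/ (/p/ is the longest suffix that is a licit onset).
/o…o/ gap (V2→V3): /rn/; trying suffixes from longest down, /n/ is the first permitted one, so coda /r/ | onset /n/.
/o…y/ gap (V3→V4): /l/ → onset of the next syllable (single consonants are always licit onsets).
So the parse is rom.por.no.lyh.
Mapping each syllable to C/V: /rom/ → CVC, /por/ → CVC, /no/ → CV, /lyh/ → CVC.

CVC.CVC.CV.CVC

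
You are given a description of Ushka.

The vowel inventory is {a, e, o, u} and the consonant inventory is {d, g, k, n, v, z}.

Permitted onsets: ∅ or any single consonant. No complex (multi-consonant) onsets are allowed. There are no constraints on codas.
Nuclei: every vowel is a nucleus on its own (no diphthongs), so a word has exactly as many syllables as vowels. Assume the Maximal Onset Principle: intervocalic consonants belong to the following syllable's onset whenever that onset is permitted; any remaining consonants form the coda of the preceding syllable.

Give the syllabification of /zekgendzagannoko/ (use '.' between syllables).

Vowels present: e, e, a, a, o, o; each is a nucleus, giving 6 syllables.
/e…e/ gap (V1→V2): /kg/; trying suffixes from longest down, /g/ is the first permitted one, so coda /k/ | onset /g/.
/e…a/ gap (V2→V3): /ndz/; trying suffixes from longest down, /z/ is the first permitted one, so coda /nd/ | onset /z/.
/a…a/ gap (V3→V4): just /g/ — single C goes to the following onset.
/a…o/ gap (V4→V5): /nn/ — longest licit onset from the right is /n/, leaving /n/ as coda.
/o…o/ gap (V5→V6): /k/ → onset of the next syllable (single consonants are always licit onsets).

zek.gend.za.gan.no.ko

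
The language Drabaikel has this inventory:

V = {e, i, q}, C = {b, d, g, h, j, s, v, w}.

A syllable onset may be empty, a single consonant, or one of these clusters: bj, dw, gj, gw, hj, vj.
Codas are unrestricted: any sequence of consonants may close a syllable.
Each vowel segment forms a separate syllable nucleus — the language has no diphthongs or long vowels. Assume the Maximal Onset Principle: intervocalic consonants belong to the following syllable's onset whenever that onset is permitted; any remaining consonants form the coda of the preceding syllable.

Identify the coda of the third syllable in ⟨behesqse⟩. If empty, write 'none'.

none

Nuclei (vowels): e, e, q, e → 4 syllables.
Between /e/ (V1) and /e/ (V2): /h/ → onset of the next syllable (single consonants are always licit onsets).
Between /e/ (V2) and /q/ (V3): just /s/ — single C goes to the following onset.
Between /q/ (V3) and /e/ (V4): /s/ → onset of the next syllable (single consonants are always licit onsets).
Putting it together: be.he.sq.se.
Syllable 3 is /sq/: onset /s/, nucleus /q/, coda ∅.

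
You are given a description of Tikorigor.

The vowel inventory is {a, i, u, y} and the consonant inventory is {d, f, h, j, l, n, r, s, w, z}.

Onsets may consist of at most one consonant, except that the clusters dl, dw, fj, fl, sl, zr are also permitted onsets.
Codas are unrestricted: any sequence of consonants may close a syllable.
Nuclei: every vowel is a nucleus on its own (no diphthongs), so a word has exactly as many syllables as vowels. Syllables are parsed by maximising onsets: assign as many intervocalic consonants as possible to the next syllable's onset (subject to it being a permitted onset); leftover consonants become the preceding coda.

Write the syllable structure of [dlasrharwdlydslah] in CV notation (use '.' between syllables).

The vowels are a, a, y, a — 4 nuclei, so 4 syllables.
V1 /a/ – V2 /a/: /srh/ splits as /sr/ + /h/ (/h/ is the longest suffix that is a licit onset).
V2 /a/ – V3 /y/: /rwdl/ splits as /rw/ + /dl/ (/dl/ is the longest suffix that is a licit onset).
V3 /y/ – V4 /a/: /dsl/ splits as /d/ + /sl/ (/sl/ is the longest suffix that is a licit onset).
So the parse is dlasr.harw.dlyd.slah.
Mapping each syllable to C/V: /dlasr/ → CCVCC, /harw/ → CVCC, /dlyd/ → CCVC, /slah/ → CCVC.

CCVCC.CVCC.CCVC.CCVC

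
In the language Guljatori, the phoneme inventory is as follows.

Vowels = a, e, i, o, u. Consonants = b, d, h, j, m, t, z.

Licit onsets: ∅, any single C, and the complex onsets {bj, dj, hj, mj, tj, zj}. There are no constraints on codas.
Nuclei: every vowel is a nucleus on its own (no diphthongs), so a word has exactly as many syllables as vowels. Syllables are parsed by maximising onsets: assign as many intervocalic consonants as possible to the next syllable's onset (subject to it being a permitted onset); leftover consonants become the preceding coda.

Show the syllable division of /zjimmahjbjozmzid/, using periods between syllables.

The vowels are i, a, o, i — 4 nuclei, so 4 syllables.
σ1/σ2 boundary: /mm/; trying suffixes from longest down, /m/ is the first permitted one, so coda /m/ | onset /m/.
σ2/σ3 boundary: /hjbj/; trying suffixes from longest down, /bj/ is the first permitted one, so coda /hj/ | onset /bj/.
σ3/σ4 boundary: /zmz/ — longest licit onset from the right is /z/, leaving /zm/ as coda.

zjim.mahj.bjozm.zid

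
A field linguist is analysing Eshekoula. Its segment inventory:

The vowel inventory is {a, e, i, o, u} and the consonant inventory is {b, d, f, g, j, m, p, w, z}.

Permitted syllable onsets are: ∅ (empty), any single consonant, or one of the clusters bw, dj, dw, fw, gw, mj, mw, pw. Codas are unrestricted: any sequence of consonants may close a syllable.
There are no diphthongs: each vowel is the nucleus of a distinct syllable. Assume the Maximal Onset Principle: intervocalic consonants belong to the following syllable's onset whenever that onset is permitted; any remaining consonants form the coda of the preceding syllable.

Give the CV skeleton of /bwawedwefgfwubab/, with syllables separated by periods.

Nuclei (vowels): a, e, e, u, a → 5 syllables.
σ1/σ2 boundary: just /w/ — single C goes to the following onset.
σ2/σ3 boundary: /dw/ — entire cluster is a permitted onset → onset /dw/, coda ∅.
σ3/σ4 boundary: /fgfw/; trying suffixes from longest down, /fw/ is the first permitted one, so coda /fg/ | onset /fw/.
σ4/σ5 boundary: /b/ is a single consonant, so it becomes the next onset.
So the parse is bwa.we.dwefg.fwu.bab.
Mapping each syllable to C/V: /bwa/ → CCV, /we/ → CV, /dwefg/ → CCVCC, /fwu/ → CCV, /bab/ → CVC.

CCV.CV.CCVCC.CCV.CVC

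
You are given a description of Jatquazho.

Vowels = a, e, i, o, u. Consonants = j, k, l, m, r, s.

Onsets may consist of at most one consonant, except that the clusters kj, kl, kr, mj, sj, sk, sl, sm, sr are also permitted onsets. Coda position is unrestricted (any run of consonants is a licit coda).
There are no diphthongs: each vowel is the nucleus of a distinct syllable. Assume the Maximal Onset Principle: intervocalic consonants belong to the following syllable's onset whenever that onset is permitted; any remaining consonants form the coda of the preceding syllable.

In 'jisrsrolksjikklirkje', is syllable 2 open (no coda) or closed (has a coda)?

Vowels present: i, o, i, i, e; each is a nucleus, giving 5 syllables.
V1 /i/ – V2 /o/: /srsr/ — longest licit onset from the right is /sr/, leaving /sr/ as coda.
V2 /o/ – V3 /i/: /lksj/; trying suffixes from longest down, /sj/ is the first permitted one, so coda /lk/ | onset /sj/.
V3 /i/ – V4 /i/: /kkl/ splits as /k/ + /kl/ (/kl/ is the longest suffix that is a licit onset).
V4 /i/ – V5 /e/: /rkj/ splits as /r/ + /kj/ (/kj/ is the longest suffix that is a licit onset).
Putting it together: jisr.srolk.sjik.klir.kje.
Syllable 2 is /srolk/ with coda /lk/, so it is closed.

closed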